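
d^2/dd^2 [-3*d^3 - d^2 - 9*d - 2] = -18*d - 2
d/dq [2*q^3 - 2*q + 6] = 6*q^2 - 2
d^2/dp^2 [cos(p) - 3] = -cos(p)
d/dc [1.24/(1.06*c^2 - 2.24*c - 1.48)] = (2.7776 - 2.6288*c)/(-1.06*c^2 + 2.24*c + 1.48)^2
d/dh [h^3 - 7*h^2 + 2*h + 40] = 3*h^2 - 14*h + 2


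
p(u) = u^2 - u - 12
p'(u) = 2*u - 1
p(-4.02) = 8.18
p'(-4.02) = -9.04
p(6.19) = 20.13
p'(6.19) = 11.38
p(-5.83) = 27.82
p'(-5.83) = -12.66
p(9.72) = 72.76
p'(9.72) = 18.44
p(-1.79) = -7.01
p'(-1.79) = -4.58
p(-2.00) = -6.00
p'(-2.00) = -5.00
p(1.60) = -11.04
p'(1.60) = 2.20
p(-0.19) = -11.77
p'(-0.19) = -1.38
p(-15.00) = 228.00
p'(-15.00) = -31.00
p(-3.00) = 0.00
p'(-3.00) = -7.00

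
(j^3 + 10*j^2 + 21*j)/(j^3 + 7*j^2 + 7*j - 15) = j*(j + 7)/(j^2 + 4*j - 5)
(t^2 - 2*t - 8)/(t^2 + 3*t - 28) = (t + 2)/(t + 7)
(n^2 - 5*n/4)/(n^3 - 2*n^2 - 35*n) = (5/4 - n)/(-n^2 + 2*n + 35)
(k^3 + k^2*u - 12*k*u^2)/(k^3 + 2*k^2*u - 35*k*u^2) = (k^2 + k*u - 12*u^2)/(k^2 + 2*k*u - 35*u^2)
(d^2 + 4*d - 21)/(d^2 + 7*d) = (d - 3)/d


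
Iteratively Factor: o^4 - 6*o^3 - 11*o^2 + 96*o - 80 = (o - 1)*(o^3 - 5*o^2 - 16*o + 80) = (o - 5)*(o - 1)*(o^2 - 16) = (o - 5)*(o - 4)*(o - 1)*(o + 4)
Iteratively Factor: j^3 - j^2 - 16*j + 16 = (j - 1)*(j^2 - 16) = (j - 1)*(j + 4)*(j - 4)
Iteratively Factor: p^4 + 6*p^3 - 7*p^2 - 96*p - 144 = (p + 3)*(p^3 + 3*p^2 - 16*p - 48) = (p + 3)*(p + 4)*(p^2 - p - 12) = (p - 4)*(p + 3)*(p + 4)*(p + 3)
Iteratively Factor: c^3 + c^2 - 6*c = (c + 3)*(c^2 - 2*c) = c*(c + 3)*(c - 2)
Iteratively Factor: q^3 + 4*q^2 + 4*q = (q + 2)*(q^2 + 2*q) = q*(q + 2)*(q + 2)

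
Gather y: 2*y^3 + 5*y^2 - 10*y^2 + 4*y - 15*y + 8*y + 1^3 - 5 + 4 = 2*y^3 - 5*y^2 - 3*y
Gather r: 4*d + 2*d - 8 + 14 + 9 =6*d + 15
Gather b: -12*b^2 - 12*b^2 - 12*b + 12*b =-24*b^2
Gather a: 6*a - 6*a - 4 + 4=0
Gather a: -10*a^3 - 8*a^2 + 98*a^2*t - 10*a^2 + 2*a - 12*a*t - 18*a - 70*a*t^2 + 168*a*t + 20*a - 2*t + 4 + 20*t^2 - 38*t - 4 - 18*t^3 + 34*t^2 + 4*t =-10*a^3 + a^2*(98*t - 18) + a*(-70*t^2 + 156*t + 4) - 18*t^3 + 54*t^2 - 36*t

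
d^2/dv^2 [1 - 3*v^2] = -6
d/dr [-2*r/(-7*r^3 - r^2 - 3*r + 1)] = 2*(7*r^3 + r^2 - r*(21*r^2 + 2*r + 3) + 3*r - 1)/(7*r^3 + r^2 + 3*r - 1)^2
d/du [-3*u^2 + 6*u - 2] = 6 - 6*u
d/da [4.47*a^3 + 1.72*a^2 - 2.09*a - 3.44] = 13.41*a^2 + 3.44*a - 2.09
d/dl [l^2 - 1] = 2*l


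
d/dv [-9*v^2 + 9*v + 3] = 9 - 18*v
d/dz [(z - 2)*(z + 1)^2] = 3*z^2 - 3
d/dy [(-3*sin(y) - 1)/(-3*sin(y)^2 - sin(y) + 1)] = (-6*sin(y) + 9*cos(y)^2 - 13)*cos(y)/(3*sin(y)^2 + sin(y) - 1)^2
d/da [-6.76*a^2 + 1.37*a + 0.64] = 1.37 - 13.52*a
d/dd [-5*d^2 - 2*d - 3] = -10*d - 2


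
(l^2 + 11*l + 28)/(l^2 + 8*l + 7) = (l + 4)/(l + 1)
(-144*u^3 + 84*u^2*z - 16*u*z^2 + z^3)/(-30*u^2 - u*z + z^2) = (24*u^2 - 10*u*z + z^2)/(5*u + z)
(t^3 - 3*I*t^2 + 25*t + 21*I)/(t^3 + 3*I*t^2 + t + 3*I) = (t - 7*I)/(t - I)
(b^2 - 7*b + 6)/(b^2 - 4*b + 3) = (b - 6)/(b - 3)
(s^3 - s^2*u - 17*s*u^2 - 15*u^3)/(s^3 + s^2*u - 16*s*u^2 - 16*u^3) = (s^2 - 2*s*u - 15*u^2)/(s^2 - 16*u^2)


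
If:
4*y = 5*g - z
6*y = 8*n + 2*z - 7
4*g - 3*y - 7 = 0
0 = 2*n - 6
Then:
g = 149/26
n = 3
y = 69/13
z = 193/26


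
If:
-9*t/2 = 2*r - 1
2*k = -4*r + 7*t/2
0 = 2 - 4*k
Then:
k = 1/2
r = -1/25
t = 6/25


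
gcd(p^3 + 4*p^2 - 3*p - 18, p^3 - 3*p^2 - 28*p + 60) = p - 2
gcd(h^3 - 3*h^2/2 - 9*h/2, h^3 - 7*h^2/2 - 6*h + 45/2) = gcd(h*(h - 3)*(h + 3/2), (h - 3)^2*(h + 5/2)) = h - 3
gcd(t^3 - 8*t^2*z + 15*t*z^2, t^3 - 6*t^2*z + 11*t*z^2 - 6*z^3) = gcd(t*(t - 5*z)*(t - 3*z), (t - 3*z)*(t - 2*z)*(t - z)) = -t + 3*z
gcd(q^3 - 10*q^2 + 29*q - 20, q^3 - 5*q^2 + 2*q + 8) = q - 4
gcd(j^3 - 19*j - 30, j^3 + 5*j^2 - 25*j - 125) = j - 5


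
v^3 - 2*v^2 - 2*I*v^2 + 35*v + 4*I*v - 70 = (v - 2)*(v - 7*I)*(v + 5*I)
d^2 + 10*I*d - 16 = (d + 2*I)*(d + 8*I)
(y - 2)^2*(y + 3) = y^3 - y^2 - 8*y + 12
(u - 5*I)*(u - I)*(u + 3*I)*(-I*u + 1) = -I*u^4 - 2*u^3 - 16*I*u^2 - 2*u - 15*I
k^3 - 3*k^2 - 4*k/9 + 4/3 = (k - 3)*(k - 2/3)*(k + 2/3)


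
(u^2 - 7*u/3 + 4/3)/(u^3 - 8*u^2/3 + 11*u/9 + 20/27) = 9*(u - 1)/(9*u^2 - 12*u - 5)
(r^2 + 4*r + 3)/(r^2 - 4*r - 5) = (r + 3)/(r - 5)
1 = 1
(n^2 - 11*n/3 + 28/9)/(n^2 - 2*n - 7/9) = (3*n - 4)/(3*n + 1)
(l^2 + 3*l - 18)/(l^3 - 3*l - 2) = (-l^2 - 3*l + 18)/(-l^3 + 3*l + 2)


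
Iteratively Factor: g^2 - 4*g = (g)*(g - 4)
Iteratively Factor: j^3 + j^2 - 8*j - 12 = (j + 2)*(j^2 - j - 6) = (j + 2)^2*(j - 3)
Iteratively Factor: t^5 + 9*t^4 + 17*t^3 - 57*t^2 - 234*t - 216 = (t - 3)*(t^4 + 12*t^3 + 53*t^2 + 102*t + 72) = (t - 3)*(t + 2)*(t^3 + 10*t^2 + 33*t + 36) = (t - 3)*(t + 2)*(t + 3)*(t^2 + 7*t + 12) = (t - 3)*(t + 2)*(t + 3)*(t + 4)*(t + 3)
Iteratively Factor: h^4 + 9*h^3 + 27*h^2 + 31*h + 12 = (h + 1)*(h^3 + 8*h^2 + 19*h + 12) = (h + 1)^2*(h^2 + 7*h + 12) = (h + 1)^2*(h + 3)*(h + 4)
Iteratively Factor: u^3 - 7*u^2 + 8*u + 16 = (u - 4)*(u^2 - 3*u - 4) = (u - 4)*(u + 1)*(u - 4)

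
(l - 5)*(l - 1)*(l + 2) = l^3 - 4*l^2 - 7*l + 10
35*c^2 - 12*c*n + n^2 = (-7*c + n)*(-5*c + n)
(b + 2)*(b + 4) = b^2 + 6*b + 8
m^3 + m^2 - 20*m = m*(m - 4)*(m + 5)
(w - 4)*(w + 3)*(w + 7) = w^3 + 6*w^2 - 19*w - 84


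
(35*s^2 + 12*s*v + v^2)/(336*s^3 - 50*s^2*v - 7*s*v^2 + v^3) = (5*s + v)/(48*s^2 - 14*s*v + v^2)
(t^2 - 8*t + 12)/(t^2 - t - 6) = (-t^2 + 8*t - 12)/(-t^2 + t + 6)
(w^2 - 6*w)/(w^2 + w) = (w - 6)/(w + 1)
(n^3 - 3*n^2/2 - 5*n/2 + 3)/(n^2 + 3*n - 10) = (2*n^2 + n - 3)/(2*(n + 5))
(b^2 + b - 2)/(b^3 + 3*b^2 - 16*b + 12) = (b + 2)/(b^2 + 4*b - 12)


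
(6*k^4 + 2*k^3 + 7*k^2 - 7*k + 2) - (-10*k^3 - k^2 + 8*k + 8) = 6*k^4 + 12*k^3 + 8*k^2 - 15*k - 6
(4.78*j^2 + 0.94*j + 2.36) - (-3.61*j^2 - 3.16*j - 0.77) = 8.39*j^2 + 4.1*j + 3.13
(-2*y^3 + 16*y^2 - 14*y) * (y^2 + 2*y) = -2*y^5 + 12*y^4 + 18*y^3 - 28*y^2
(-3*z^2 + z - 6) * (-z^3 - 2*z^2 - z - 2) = 3*z^5 + 5*z^4 + 7*z^3 + 17*z^2 + 4*z + 12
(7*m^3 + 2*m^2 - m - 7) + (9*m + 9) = 7*m^3 + 2*m^2 + 8*m + 2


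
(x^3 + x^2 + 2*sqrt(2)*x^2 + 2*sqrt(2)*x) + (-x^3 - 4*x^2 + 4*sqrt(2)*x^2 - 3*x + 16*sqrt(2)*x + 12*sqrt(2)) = -3*x^2 + 6*sqrt(2)*x^2 - 3*x + 18*sqrt(2)*x + 12*sqrt(2)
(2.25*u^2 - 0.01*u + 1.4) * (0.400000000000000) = 0.9*u^2 - 0.004*u + 0.56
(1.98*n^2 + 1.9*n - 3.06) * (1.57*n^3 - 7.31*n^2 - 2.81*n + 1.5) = 3.1086*n^5 - 11.4908*n^4 - 24.257*n^3 + 19.9996*n^2 + 11.4486*n - 4.59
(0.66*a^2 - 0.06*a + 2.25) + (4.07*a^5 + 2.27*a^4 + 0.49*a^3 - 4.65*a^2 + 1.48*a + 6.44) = 4.07*a^5 + 2.27*a^4 + 0.49*a^3 - 3.99*a^2 + 1.42*a + 8.69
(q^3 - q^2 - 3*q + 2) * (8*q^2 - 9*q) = 8*q^5 - 17*q^4 - 15*q^3 + 43*q^2 - 18*q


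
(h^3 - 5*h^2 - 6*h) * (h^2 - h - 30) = h^5 - 6*h^4 - 31*h^3 + 156*h^2 + 180*h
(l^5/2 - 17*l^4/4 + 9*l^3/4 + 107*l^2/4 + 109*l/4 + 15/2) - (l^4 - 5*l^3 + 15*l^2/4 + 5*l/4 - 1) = l^5/2 - 21*l^4/4 + 29*l^3/4 + 23*l^2 + 26*l + 17/2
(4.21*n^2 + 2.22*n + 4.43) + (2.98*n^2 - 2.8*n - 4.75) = 7.19*n^2 - 0.58*n - 0.32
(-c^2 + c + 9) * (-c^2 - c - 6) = c^4 - 4*c^2 - 15*c - 54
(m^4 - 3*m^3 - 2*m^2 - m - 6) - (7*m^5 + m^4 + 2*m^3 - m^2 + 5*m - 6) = -7*m^5 - 5*m^3 - m^2 - 6*m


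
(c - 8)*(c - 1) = c^2 - 9*c + 8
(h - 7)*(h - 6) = h^2 - 13*h + 42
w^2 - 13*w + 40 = (w - 8)*(w - 5)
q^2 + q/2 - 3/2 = (q - 1)*(q + 3/2)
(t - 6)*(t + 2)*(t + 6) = t^3 + 2*t^2 - 36*t - 72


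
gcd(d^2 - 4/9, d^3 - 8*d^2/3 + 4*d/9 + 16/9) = d + 2/3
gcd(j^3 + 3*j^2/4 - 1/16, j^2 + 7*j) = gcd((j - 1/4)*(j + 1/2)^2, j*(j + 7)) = 1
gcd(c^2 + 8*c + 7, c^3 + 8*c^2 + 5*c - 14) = c + 7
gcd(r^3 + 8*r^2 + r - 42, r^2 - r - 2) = r - 2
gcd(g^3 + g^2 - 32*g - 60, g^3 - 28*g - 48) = g^2 - 4*g - 12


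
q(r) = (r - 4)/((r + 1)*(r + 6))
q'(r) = -(r - 4)/((r + 1)*(r + 6)^2) - (r - 4)/((r + 1)^2*(r + 6)) + 1/((r + 1)*(r + 6))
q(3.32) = -0.02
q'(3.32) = 0.03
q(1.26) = -0.17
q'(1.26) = 0.16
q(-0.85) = -6.28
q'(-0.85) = 44.37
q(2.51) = -0.05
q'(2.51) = 0.05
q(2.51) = -0.05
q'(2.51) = 0.05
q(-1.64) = 2.02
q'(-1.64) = 2.34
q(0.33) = -0.44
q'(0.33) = 0.52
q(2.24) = -0.07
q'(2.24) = 0.07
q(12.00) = 0.03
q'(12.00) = 0.00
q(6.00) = 0.02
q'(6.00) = 0.01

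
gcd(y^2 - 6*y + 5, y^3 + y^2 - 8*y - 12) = 1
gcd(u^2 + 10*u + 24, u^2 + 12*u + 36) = u + 6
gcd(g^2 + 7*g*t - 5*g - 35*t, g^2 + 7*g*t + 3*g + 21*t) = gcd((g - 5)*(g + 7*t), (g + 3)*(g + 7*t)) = g + 7*t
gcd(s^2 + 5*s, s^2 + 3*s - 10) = s + 5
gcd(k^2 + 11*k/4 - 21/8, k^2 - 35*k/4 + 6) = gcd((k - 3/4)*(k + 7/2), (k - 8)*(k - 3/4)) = k - 3/4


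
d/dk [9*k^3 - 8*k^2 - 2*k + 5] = 27*k^2 - 16*k - 2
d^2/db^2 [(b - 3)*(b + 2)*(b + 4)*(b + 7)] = 12*b^2 + 60*b + 22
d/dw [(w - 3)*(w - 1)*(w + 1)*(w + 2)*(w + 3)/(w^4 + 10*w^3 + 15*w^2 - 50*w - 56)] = (w^6 + 18*w^5 + 38*w^4 - 194*w^3 - 207*w^2 + 908*w + 396)/(w^6 + 18*w^5 + 93*w^4 - 4*w^3 - 972*w^2 - 672*w + 3136)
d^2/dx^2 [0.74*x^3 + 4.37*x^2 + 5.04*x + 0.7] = 4.44*x + 8.74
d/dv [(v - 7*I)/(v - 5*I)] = 2*I/(v - 5*I)^2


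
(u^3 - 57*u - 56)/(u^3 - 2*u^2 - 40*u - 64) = (u^2 + 8*u + 7)/(u^2 + 6*u + 8)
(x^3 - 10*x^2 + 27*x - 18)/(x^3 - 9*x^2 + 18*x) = (x - 1)/x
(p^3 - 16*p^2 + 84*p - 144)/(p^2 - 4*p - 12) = (p^2 - 10*p + 24)/(p + 2)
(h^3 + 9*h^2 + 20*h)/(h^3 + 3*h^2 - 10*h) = (h + 4)/(h - 2)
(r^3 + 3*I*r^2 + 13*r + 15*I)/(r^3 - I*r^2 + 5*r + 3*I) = (r + 5*I)/(r + I)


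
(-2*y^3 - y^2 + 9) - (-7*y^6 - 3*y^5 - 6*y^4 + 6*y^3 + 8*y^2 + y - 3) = 7*y^6 + 3*y^5 + 6*y^4 - 8*y^3 - 9*y^2 - y + 12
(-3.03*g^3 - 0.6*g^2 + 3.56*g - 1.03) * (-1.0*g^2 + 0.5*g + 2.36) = 3.03*g^5 - 0.915*g^4 - 11.0108*g^3 + 1.394*g^2 + 7.8866*g - 2.4308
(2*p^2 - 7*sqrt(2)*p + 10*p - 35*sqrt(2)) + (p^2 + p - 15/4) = 3*p^2 - 7*sqrt(2)*p + 11*p - 35*sqrt(2) - 15/4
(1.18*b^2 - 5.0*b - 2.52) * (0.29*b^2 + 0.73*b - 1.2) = 0.3422*b^4 - 0.5886*b^3 - 5.7968*b^2 + 4.1604*b + 3.024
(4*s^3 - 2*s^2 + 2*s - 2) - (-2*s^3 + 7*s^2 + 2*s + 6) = 6*s^3 - 9*s^2 - 8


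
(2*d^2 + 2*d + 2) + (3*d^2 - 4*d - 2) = 5*d^2 - 2*d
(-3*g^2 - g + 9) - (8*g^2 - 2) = -11*g^2 - g + 11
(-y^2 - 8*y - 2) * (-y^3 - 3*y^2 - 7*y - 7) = y^5 + 11*y^4 + 33*y^3 + 69*y^2 + 70*y + 14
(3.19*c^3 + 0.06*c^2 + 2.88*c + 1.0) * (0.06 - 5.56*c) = -17.7364*c^4 - 0.1422*c^3 - 16.0092*c^2 - 5.3872*c + 0.06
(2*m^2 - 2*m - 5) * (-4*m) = -8*m^3 + 8*m^2 + 20*m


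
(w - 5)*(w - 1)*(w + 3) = w^3 - 3*w^2 - 13*w + 15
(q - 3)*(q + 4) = q^2 + q - 12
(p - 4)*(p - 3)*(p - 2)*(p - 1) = p^4 - 10*p^3 + 35*p^2 - 50*p + 24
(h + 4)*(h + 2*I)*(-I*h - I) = -I*h^3 + 2*h^2 - 5*I*h^2 + 10*h - 4*I*h + 8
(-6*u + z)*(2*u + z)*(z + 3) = -12*u^2*z - 36*u^2 - 4*u*z^2 - 12*u*z + z^3 + 3*z^2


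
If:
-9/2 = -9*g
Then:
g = 1/2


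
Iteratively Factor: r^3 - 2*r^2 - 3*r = (r)*(r^2 - 2*r - 3) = r*(r + 1)*(r - 3)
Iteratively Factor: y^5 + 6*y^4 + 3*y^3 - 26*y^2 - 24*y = (y - 2)*(y^4 + 8*y^3 + 19*y^2 + 12*y) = y*(y - 2)*(y^3 + 8*y^2 + 19*y + 12) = y*(y - 2)*(y + 1)*(y^2 + 7*y + 12) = y*(y - 2)*(y + 1)*(y + 3)*(y + 4)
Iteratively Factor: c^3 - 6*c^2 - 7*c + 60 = (c - 5)*(c^2 - c - 12) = (c - 5)*(c + 3)*(c - 4)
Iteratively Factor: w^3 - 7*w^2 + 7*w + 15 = (w + 1)*(w^2 - 8*w + 15) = (w - 3)*(w + 1)*(w - 5)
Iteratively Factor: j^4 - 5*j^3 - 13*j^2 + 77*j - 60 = (j - 1)*(j^3 - 4*j^2 - 17*j + 60) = (j - 3)*(j - 1)*(j^2 - j - 20) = (j - 5)*(j - 3)*(j - 1)*(j + 4)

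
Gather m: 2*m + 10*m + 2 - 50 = 12*m - 48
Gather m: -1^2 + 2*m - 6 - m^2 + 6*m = -m^2 + 8*m - 7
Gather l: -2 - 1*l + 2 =-l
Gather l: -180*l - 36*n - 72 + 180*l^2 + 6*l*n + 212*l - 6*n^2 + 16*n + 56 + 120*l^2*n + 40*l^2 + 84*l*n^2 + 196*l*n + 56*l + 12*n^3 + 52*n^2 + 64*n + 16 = l^2*(120*n + 220) + l*(84*n^2 + 202*n + 88) + 12*n^3 + 46*n^2 + 44*n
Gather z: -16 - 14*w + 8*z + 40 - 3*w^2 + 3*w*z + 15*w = -3*w^2 + w + z*(3*w + 8) + 24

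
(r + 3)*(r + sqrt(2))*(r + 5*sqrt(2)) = r^3 + 3*r^2 + 6*sqrt(2)*r^2 + 10*r + 18*sqrt(2)*r + 30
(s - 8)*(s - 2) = s^2 - 10*s + 16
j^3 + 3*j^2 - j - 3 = (j - 1)*(j + 1)*(j + 3)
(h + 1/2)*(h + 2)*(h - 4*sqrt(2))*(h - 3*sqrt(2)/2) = h^4 - 11*sqrt(2)*h^3/2 + 5*h^3/2 - 55*sqrt(2)*h^2/4 + 13*h^2 - 11*sqrt(2)*h/2 + 30*h + 12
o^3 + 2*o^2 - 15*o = o*(o - 3)*(o + 5)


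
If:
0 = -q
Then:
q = 0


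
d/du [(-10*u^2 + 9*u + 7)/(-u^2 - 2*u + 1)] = (29*u^2 - 6*u + 23)/(u^4 + 4*u^3 + 2*u^2 - 4*u + 1)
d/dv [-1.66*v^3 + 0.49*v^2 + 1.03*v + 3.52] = -4.98*v^2 + 0.98*v + 1.03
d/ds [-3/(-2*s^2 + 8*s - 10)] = 3*(2 - s)/(s^2 - 4*s + 5)^2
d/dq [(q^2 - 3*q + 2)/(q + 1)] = (q^2 + 2*q - 5)/(q^2 + 2*q + 1)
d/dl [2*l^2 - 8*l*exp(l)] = -8*l*exp(l) + 4*l - 8*exp(l)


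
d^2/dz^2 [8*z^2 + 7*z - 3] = 16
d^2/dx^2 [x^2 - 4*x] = 2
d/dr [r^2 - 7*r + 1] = 2*r - 7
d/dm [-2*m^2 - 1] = -4*m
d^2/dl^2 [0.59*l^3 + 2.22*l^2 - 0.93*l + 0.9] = 3.54*l + 4.44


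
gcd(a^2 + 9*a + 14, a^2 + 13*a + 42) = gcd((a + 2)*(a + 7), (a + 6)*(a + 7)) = a + 7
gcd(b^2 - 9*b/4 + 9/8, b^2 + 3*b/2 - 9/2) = b - 3/2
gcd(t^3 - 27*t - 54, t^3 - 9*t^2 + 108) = t^2 - 3*t - 18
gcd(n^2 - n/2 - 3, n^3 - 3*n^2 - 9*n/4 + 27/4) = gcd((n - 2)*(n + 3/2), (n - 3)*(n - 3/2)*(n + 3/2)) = n + 3/2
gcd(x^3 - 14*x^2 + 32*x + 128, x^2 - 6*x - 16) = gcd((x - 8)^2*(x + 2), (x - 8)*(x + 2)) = x^2 - 6*x - 16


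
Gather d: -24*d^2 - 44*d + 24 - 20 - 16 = -24*d^2 - 44*d - 12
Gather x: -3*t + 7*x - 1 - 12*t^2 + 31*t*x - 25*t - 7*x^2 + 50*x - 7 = -12*t^2 - 28*t - 7*x^2 + x*(31*t + 57) - 8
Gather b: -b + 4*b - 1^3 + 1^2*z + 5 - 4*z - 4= 3*b - 3*z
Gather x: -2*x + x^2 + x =x^2 - x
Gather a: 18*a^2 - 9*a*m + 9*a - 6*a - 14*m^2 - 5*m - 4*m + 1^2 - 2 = 18*a^2 + a*(3 - 9*m) - 14*m^2 - 9*m - 1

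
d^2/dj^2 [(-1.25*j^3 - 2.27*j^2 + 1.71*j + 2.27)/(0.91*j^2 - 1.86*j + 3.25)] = (1.77635683940025e-15*j^4 - 6.10755200000001*j^3 + 96.897372*j^2 - 132.615912*j - 25.000316)/(0.753571*j^6 - 4.620798*j^5 + 17.518683*j^4 - 39.440556*j^3 + 62.566725*j^2 - 58.93875*j + 34.328125)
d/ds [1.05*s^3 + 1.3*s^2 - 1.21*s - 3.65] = 3.15*s^2 + 2.6*s - 1.21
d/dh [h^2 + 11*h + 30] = 2*h + 11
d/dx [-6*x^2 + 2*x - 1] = 2 - 12*x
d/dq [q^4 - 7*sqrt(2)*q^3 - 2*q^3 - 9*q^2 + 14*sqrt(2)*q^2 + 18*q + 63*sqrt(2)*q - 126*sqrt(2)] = 4*q^3 - 21*sqrt(2)*q^2 - 6*q^2 - 18*q + 28*sqrt(2)*q + 18 + 63*sqrt(2)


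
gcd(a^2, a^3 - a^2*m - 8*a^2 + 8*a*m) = a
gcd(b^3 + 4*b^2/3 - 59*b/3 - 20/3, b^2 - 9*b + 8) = 1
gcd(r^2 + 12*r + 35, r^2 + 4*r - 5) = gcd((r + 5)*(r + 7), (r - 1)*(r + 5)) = r + 5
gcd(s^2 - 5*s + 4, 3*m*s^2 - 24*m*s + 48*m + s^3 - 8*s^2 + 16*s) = s - 4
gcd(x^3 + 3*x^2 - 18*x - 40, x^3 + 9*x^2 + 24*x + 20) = x^2 + 7*x + 10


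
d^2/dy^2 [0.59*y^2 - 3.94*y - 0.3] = 1.18000000000000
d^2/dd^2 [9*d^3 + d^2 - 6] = 54*d + 2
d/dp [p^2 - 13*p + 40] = 2*p - 13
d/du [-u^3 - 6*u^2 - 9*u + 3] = -3*u^2 - 12*u - 9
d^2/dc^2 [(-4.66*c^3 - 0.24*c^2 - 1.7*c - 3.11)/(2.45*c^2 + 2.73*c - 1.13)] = (-112.461468*c^3 - 29.739486*c^2 - 188.748234*c - 74.67868)/(14.706125*c^6 + 49.160475*c^5 + 34.43034*c^4 - 25.001613*c^3 - 15.880116*c^2 + 10.457811*c - 1.442897)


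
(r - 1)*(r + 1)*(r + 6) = r^3 + 6*r^2 - r - 6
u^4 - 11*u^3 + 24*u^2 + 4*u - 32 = (u - 8)*(u - 2)^2*(u + 1)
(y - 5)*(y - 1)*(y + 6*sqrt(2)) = y^3 - 6*y^2 + 6*sqrt(2)*y^2 - 36*sqrt(2)*y + 5*y + 30*sqrt(2)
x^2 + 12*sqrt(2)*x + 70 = (x + 5*sqrt(2))*(x + 7*sqrt(2))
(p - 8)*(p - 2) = p^2 - 10*p + 16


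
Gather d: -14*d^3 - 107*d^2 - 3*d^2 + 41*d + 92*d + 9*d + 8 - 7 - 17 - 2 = -14*d^3 - 110*d^2 + 142*d - 18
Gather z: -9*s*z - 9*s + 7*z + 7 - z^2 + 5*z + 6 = -9*s - z^2 + z*(12 - 9*s) + 13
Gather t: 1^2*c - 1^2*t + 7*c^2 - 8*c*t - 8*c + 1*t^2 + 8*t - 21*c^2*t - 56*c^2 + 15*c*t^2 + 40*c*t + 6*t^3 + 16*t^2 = -49*c^2 - 7*c + 6*t^3 + t^2*(15*c + 17) + t*(-21*c^2 + 32*c + 7)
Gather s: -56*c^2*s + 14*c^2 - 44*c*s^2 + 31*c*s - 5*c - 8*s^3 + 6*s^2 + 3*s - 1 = 14*c^2 - 5*c - 8*s^3 + s^2*(6 - 44*c) + s*(-56*c^2 + 31*c + 3) - 1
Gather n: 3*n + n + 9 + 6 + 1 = 4*n + 16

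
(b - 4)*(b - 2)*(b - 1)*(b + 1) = b^4 - 6*b^3 + 7*b^2 + 6*b - 8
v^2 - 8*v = v*(v - 8)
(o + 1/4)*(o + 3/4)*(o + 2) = o^3 + 3*o^2 + 35*o/16 + 3/8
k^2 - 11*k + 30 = (k - 6)*(k - 5)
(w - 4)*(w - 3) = w^2 - 7*w + 12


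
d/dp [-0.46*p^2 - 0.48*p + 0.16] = -0.92*p - 0.48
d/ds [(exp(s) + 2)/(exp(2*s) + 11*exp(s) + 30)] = (-(exp(s) + 2)*(2*exp(s) + 11) + exp(2*s) + 11*exp(s) + 30)*exp(s)/(exp(2*s) + 11*exp(s) + 30)^2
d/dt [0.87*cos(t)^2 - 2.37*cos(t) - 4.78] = (2.37 - 1.74*cos(t))*sin(t)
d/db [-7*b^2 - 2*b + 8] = -14*b - 2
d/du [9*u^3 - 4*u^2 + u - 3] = 27*u^2 - 8*u + 1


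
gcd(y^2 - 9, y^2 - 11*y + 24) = y - 3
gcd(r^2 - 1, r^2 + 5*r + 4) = r + 1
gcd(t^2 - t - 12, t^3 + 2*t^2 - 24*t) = t - 4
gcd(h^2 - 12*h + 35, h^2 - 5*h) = h - 5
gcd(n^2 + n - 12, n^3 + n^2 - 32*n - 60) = 1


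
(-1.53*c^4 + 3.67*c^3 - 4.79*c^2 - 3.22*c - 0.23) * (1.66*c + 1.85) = -2.5398*c^5 + 3.2617*c^4 - 1.1619*c^3 - 14.2067*c^2 - 6.3388*c - 0.4255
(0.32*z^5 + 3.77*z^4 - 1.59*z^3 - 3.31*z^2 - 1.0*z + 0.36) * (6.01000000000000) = 1.9232*z^5 + 22.6577*z^4 - 9.5559*z^3 - 19.8931*z^2 - 6.01*z + 2.1636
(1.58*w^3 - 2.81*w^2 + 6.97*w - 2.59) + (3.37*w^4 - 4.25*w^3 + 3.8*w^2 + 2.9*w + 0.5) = 3.37*w^4 - 2.67*w^3 + 0.99*w^2 + 9.87*w - 2.09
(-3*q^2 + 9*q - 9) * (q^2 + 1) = -3*q^4 + 9*q^3 - 12*q^2 + 9*q - 9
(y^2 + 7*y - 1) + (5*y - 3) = y^2 + 12*y - 4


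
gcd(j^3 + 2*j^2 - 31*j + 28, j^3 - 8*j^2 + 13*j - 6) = j - 1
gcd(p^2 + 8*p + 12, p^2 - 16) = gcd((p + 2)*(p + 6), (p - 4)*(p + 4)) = 1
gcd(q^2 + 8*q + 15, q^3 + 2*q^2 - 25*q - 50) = q + 5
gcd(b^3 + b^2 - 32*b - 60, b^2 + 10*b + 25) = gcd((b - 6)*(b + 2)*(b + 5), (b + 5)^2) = b + 5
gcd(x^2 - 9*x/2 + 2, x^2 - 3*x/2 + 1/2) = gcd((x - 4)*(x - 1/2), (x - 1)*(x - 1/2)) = x - 1/2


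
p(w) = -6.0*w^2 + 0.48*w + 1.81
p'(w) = 0.48 - 12.0*w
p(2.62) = -38.12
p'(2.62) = -30.96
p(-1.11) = -6.12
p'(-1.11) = 13.80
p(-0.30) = 1.13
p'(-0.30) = 4.08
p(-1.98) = -22.66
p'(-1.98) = 24.24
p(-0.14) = 1.63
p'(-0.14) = 2.16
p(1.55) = -11.86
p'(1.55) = -18.12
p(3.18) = -57.34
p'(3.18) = -37.68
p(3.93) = -88.97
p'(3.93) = -46.68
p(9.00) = -479.87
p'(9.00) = -107.52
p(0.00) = 1.81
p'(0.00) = 0.48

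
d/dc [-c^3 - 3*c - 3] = -3*c^2 - 3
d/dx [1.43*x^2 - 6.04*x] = 2.86*x - 6.04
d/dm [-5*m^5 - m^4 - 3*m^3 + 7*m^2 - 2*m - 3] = -25*m^4 - 4*m^3 - 9*m^2 + 14*m - 2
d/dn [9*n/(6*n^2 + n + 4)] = 18*(2 - 3*n^2)/(36*n^4 + 12*n^3 + 49*n^2 + 8*n + 16)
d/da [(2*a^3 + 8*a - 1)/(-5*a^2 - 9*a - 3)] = (-10*a^4 - 36*a^3 + 22*a^2 - 10*a - 33)/(25*a^4 + 90*a^3 + 111*a^2 + 54*a + 9)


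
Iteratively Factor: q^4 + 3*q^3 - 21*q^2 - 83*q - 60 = (q - 5)*(q^3 + 8*q^2 + 19*q + 12) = (q - 5)*(q + 4)*(q^2 + 4*q + 3) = (q - 5)*(q + 1)*(q + 4)*(q + 3)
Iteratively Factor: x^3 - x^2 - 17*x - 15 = (x - 5)*(x^2 + 4*x + 3) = (x - 5)*(x + 1)*(x + 3)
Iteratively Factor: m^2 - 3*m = (m)*(m - 3)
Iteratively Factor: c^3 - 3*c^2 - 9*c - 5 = (c - 5)*(c^2 + 2*c + 1) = (c - 5)*(c + 1)*(c + 1)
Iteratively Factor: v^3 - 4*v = (v)*(v^2 - 4) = v*(v - 2)*(v + 2)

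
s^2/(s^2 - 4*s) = s/(s - 4)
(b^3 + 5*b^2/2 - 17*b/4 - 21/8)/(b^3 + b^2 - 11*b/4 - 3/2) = (b + 7/2)/(b + 2)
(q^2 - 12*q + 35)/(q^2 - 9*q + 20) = (q - 7)/(q - 4)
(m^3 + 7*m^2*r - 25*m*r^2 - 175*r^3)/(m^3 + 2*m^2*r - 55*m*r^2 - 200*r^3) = (-m^2 - 2*m*r + 35*r^2)/(-m^2 + 3*m*r + 40*r^2)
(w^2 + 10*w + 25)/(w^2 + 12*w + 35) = (w + 5)/(w + 7)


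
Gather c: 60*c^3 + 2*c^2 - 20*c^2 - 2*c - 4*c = 60*c^3 - 18*c^2 - 6*c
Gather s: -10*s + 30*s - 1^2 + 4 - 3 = 20*s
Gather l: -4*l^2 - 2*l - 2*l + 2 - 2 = -4*l^2 - 4*l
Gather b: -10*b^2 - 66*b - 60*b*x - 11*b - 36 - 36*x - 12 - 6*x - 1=-10*b^2 + b*(-60*x - 77) - 42*x - 49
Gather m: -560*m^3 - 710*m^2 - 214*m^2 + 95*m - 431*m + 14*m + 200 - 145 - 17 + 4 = -560*m^3 - 924*m^2 - 322*m + 42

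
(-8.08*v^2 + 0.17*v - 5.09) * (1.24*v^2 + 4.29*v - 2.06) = -10.0192*v^4 - 34.4524*v^3 + 11.0625*v^2 - 22.1863*v + 10.4854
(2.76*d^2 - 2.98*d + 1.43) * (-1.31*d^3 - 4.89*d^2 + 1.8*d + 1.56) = -3.6156*d^5 - 9.5926*d^4 + 17.6669*d^3 - 8.0511*d^2 - 2.0748*d + 2.2308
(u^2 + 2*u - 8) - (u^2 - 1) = 2*u - 7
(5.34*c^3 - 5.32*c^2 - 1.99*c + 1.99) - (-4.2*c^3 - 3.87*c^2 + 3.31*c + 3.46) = 9.54*c^3 - 1.45*c^2 - 5.3*c - 1.47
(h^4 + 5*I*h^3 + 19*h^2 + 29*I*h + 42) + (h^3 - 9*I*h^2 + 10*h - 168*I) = h^4 + h^3 + 5*I*h^3 + 19*h^2 - 9*I*h^2 + 10*h + 29*I*h + 42 - 168*I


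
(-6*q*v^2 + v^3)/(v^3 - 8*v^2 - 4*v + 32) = v^2*(-6*q + v)/(v^3 - 8*v^2 - 4*v + 32)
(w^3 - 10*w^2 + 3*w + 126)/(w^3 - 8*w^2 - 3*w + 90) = (w - 7)/(w - 5)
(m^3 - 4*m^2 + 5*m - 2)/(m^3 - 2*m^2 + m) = (m - 2)/m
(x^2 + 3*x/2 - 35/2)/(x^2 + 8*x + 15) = (x - 7/2)/(x + 3)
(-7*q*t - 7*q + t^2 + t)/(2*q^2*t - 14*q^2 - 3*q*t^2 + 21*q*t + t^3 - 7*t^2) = (-7*q*t - 7*q + t^2 + t)/(2*q^2*t - 14*q^2 - 3*q*t^2 + 21*q*t + t^3 - 7*t^2)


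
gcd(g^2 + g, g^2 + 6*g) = g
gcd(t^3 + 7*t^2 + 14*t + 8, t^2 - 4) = t + 2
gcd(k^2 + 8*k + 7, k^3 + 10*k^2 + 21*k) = k + 7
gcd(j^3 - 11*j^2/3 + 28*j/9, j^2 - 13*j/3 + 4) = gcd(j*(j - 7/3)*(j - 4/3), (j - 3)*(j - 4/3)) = j - 4/3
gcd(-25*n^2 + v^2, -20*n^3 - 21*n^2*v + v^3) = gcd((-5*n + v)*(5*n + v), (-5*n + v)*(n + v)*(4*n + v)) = -5*n + v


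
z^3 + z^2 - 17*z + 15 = (z - 3)*(z - 1)*(z + 5)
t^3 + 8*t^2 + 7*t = t*(t + 1)*(t + 7)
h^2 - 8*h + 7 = (h - 7)*(h - 1)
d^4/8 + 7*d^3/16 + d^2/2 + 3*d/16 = d*(d/4 + 1/4)*(d/2 + 1/2)*(d + 3/2)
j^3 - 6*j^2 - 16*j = j*(j - 8)*(j + 2)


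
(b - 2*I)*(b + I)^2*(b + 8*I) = b^4 + 8*I*b^3 + 3*b^2 + 26*I*b - 16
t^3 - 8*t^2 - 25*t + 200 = (t - 8)*(t - 5)*(t + 5)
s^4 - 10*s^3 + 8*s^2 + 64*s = s*(s - 8)*(s - 4)*(s + 2)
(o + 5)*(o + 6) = o^2 + 11*o + 30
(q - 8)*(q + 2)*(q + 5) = q^3 - q^2 - 46*q - 80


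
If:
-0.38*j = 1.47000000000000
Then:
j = -3.87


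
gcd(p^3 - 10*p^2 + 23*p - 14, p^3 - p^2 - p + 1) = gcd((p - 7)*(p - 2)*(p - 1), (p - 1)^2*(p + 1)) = p - 1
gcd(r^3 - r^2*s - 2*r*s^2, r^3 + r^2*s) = r^2 + r*s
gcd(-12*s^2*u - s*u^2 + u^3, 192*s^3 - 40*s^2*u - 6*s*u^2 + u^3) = 4*s - u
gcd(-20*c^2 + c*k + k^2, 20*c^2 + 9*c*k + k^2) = 5*c + k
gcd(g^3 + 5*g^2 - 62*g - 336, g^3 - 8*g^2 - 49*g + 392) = g^2 - g - 56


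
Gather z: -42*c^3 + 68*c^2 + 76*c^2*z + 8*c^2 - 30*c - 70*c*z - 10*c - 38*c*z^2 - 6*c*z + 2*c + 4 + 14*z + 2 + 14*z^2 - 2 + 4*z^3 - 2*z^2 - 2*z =-42*c^3 + 76*c^2 - 38*c + 4*z^3 + z^2*(12 - 38*c) + z*(76*c^2 - 76*c + 12) + 4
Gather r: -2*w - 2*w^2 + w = -2*w^2 - w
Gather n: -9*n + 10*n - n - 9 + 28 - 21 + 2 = 0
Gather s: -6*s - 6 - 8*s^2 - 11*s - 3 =-8*s^2 - 17*s - 9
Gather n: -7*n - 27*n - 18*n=-52*n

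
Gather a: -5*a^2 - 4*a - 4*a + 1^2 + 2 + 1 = -5*a^2 - 8*a + 4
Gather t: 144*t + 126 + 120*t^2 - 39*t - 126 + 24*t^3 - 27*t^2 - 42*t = 24*t^3 + 93*t^2 + 63*t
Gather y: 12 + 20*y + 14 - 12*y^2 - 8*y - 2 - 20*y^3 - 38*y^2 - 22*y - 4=-20*y^3 - 50*y^2 - 10*y + 20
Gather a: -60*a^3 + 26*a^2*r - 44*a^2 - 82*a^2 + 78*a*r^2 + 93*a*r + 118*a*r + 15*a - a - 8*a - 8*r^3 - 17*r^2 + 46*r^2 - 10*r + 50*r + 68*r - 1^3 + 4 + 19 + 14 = -60*a^3 + a^2*(26*r - 126) + a*(78*r^2 + 211*r + 6) - 8*r^3 + 29*r^2 + 108*r + 36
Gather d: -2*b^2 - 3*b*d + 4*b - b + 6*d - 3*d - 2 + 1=-2*b^2 + 3*b + d*(3 - 3*b) - 1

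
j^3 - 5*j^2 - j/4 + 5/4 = (j - 5)*(j - 1/2)*(j + 1/2)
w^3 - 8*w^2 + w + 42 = (w - 7)*(w - 3)*(w + 2)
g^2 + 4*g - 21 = (g - 3)*(g + 7)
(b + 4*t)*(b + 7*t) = b^2 + 11*b*t + 28*t^2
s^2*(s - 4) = s^3 - 4*s^2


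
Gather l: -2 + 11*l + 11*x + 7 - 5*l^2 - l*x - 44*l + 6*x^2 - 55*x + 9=-5*l^2 + l*(-x - 33) + 6*x^2 - 44*x + 14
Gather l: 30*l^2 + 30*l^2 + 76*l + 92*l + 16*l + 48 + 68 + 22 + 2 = 60*l^2 + 184*l + 140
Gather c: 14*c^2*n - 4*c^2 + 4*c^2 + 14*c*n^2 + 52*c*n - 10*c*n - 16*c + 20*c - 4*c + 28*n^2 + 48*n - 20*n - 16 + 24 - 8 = 14*c^2*n + c*(14*n^2 + 42*n) + 28*n^2 + 28*n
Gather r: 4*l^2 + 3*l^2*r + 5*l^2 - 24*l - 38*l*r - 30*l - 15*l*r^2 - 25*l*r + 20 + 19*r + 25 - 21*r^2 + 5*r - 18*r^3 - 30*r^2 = 9*l^2 - 54*l - 18*r^3 + r^2*(-15*l - 51) + r*(3*l^2 - 63*l + 24) + 45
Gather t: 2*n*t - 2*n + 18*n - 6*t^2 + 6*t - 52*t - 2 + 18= 16*n - 6*t^2 + t*(2*n - 46) + 16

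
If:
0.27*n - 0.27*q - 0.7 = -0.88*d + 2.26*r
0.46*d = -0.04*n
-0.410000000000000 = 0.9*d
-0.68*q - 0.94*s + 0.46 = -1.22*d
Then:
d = -0.46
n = 5.24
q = -1.38235294117647*s - 0.140849673202614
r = 0.165148360229047*s + 0.155593151714963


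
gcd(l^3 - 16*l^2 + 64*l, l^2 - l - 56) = l - 8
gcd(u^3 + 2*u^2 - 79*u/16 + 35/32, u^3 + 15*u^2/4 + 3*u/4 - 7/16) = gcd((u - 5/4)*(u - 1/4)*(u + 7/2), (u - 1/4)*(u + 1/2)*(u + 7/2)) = u^2 + 13*u/4 - 7/8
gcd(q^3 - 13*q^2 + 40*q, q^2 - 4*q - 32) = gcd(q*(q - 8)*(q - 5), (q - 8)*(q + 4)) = q - 8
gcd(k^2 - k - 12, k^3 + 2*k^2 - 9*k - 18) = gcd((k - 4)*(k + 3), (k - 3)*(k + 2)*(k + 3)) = k + 3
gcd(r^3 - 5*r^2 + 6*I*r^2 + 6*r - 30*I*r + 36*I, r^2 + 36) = r + 6*I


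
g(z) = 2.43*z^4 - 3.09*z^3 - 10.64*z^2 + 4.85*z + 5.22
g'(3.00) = 120.02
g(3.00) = 37.41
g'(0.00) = 4.85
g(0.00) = 5.22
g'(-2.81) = -224.22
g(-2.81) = 127.64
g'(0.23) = -0.42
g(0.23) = 5.74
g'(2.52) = 47.91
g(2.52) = -1.58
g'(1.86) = -4.25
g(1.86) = -13.37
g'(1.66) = -11.56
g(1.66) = -11.73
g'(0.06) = 3.54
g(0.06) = 5.47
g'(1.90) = -2.38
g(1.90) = -13.50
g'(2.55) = 51.48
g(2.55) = -0.09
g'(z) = 9.72*z^3 - 9.27*z^2 - 21.28*z + 4.85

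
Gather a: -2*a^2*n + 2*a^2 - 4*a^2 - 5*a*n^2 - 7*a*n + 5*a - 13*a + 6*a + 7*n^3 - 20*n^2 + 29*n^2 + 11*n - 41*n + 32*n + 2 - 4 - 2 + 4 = a^2*(-2*n - 2) + a*(-5*n^2 - 7*n - 2) + 7*n^3 + 9*n^2 + 2*n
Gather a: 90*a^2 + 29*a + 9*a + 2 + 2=90*a^2 + 38*a + 4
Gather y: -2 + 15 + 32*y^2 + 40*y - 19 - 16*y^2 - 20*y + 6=16*y^2 + 20*y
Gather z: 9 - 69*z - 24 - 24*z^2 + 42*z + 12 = -24*z^2 - 27*z - 3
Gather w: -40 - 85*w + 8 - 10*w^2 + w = -10*w^2 - 84*w - 32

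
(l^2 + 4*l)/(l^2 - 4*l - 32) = l/(l - 8)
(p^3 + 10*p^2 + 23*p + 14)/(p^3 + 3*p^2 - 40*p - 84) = (p + 1)/(p - 6)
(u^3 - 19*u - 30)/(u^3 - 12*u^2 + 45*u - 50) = (u^2 + 5*u + 6)/(u^2 - 7*u + 10)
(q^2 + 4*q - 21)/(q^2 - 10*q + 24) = (q^2 + 4*q - 21)/(q^2 - 10*q + 24)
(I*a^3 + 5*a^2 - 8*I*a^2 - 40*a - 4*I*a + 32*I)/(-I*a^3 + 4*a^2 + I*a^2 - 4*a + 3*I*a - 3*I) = (-a^3 + a^2*(8 + 5*I) + a*(4 - 40*I) - 32)/(a^3 + a^2*(-1 + 4*I) + a*(-3 - 4*I) + 3)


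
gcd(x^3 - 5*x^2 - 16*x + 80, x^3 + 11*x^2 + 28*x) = x + 4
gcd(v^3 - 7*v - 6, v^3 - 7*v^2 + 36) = v^2 - v - 6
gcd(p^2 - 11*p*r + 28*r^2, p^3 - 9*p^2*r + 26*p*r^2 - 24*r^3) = p - 4*r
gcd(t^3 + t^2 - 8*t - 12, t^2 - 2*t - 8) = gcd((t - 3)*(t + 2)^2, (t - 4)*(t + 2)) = t + 2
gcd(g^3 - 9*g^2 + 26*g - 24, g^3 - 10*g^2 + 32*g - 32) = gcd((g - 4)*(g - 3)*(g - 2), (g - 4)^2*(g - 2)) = g^2 - 6*g + 8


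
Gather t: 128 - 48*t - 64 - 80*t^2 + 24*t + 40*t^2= -40*t^2 - 24*t + 64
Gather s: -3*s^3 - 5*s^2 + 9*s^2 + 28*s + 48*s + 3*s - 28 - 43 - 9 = -3*s^3 + 4*s^2 + 79*s - 80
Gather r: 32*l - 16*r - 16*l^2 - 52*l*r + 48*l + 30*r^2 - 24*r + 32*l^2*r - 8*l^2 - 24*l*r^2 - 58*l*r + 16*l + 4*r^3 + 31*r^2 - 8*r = -24*l^2 + 96*l + 4*r^3 + r^2*(61 - 24*l) + r*(32*l^2 - 110*l - 48)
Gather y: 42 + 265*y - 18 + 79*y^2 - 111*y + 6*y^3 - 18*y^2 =6*y^3 + 61*y^2 + 154*y + 24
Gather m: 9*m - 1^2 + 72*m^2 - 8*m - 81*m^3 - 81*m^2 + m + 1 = -81*m^3 - 9*m^2 + 2*m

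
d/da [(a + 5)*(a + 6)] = 2*a + 11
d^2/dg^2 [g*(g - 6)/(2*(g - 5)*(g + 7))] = (-8*g^3 + 105*g^2 - 630*g + 805)/(g^6 + 6*g^5 - 93*g^4 - 412*g^3 + 3255*g^2 + 7350*g - 42875)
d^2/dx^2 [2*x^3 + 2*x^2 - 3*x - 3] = 12*x + 4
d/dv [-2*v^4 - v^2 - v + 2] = -8*v^3 - 2*v - 1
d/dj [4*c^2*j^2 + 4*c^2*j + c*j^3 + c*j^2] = c*(8*c*j + 4*c + 3*j^2 + 2*j)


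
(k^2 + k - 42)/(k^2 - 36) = (k + 7)/(k + 6)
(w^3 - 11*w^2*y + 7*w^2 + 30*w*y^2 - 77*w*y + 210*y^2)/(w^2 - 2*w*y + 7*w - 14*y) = (-w^2 + 11*w*y - 30*y^2)/(-w + 2*y)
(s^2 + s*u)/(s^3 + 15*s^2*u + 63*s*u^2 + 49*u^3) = s/(s^2 + 14*s*u + 49*u^2)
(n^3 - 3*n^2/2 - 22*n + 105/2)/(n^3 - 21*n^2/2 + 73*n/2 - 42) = (n + 5)/(n - 4)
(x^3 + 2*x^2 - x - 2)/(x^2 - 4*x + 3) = (x^2 + 3*x + 2)/(x - 3)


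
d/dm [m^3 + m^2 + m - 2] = 3*m^2 + 2*m + 1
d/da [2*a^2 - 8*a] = 4*a - 8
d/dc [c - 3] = 1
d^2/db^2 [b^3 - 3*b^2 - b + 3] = 6*b - 6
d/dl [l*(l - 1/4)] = 2*l - 1/4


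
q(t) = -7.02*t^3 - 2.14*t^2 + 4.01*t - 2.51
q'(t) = -21.06*t^2 - 4.28*t + 4.01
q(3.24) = -250.75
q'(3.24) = -230.94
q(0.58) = -2.27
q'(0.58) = -5.56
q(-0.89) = -2.83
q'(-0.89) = -8.86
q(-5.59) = 1134.43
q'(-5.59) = -630.15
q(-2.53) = 87.33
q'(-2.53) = -119.96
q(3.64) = -354.83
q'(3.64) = -290.61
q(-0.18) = -3.26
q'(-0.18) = 4.10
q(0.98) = -7.24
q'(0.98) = -20.41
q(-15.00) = 23148.34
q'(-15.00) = -4670.29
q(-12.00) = 11771.77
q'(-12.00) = -2977.27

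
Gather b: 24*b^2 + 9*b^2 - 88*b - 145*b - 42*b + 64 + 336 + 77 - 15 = 33*b^2 - 275*b + 462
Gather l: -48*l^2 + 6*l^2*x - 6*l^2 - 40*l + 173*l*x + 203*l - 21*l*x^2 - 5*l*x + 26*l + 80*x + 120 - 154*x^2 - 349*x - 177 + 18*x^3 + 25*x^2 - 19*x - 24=l^2*(6*x - 54) + l*(-21*x^2 + 168*x + 189) + 18*x^3 - 129*x^2 - 288*x - 81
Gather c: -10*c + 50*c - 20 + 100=40*c + 80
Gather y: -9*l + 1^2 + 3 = 4 - 9*l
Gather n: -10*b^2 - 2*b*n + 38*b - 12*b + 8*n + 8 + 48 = -10*b^2 + 26*b + n*(8 - 2*b) + 56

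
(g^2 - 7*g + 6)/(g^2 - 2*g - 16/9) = 9*(-g^2 + 7*g - 6)/(-9*g^2 + 18*g + 16)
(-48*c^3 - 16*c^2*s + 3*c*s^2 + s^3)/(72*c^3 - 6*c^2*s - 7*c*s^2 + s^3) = (4*c + s)/(-6*c + s)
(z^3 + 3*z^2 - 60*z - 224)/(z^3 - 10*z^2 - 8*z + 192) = (z + 7)/(z - 6)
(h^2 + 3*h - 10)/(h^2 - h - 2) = (h + 5)/(h + 1)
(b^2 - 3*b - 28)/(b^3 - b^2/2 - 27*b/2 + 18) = 2*(b - 7)/(2*b^2 - 9*b + 9)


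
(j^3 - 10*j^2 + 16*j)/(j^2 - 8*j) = j - 2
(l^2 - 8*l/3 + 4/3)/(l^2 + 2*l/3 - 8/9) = 3*(l - 2)/(3*l + 4)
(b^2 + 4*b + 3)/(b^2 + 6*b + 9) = (b + 1)/(b + 3)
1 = 1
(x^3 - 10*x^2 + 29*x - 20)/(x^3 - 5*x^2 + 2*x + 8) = (x^2 - 6*x + 5)/(x^2 - x - 2)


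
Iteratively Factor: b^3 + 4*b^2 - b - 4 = (b + 4)*(b^2 - 1) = (b + 1)*(b + 4)*(b - 1)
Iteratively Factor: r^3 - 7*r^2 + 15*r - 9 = (r - 3)*(r^2 - 4*r + 3) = (r - 3)^2*(r - 1)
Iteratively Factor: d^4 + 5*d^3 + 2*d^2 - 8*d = (d + 4)*(d^3 + d^2 - 2*d) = (d - 1)*(d + 4)*(d^2 + 2*d) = (d - 1)*(d + 2)*(d + 4)*(d)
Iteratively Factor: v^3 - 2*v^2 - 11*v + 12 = (v - 4)*(v^2 + 2*v - 3) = (v - 4)*(v + 3)*(v - 1)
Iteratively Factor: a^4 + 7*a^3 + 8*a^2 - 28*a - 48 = (a + 2)*(a^3 + 5*a^2 - 2*a - 24) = (a + 2)*(a + 4)*(a^2 + a - 6) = (a - 2)*(a + 2)*(a + 4)*(a + 3)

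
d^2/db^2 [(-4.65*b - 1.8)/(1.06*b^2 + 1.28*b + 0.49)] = (-(2.12*b + 1.28)*(4.24*b + 2.56)*(4.65*b + 1.8) + (29.574*b + 15.72)*(1.06*b^2 + 1.28*b + 0.49))/(1.06*b^2 + 1.28*b + 0.49)^3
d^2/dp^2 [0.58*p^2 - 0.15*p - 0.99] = 1.16000000000000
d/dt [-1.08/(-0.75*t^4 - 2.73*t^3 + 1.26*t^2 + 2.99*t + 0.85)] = (-3.24*t^3 - 8.8452*t^2 + 2.7216*t + 3.2292)/(-0.75*t^4 - 2.73*t^3 + 1.26*t^2 + 2.99*t + 0.85)^2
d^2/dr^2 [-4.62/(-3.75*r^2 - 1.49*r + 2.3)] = (-129.9375*r^2 - 51.6285*r + 4.62*(7.5*r + 1.49)*(15.0*r + 2.98) + 79.695)/(3.75*r^2 + 1.49*r - 2.3)^3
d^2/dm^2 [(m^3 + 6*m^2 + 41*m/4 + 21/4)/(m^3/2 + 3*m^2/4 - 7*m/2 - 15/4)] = 6*(24*m^3 + 204*m^2 + 642*m + 617)/(8*m^6 + 12*m^5 - 174*m^4 - 179*m^3 + 1305*m^2 + 675*m - 3375)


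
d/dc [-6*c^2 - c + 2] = -12*c - 1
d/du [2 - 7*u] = -7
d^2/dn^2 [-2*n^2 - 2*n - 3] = -4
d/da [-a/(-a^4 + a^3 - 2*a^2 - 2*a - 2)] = (-3*a^4 + 2*a^3 - 2*a^2 + 2)/(a^8 - 2*a^7 + 5*a^6 + 4*a^4 + 4*a^3 + 12*a^2 + 8*a + 4)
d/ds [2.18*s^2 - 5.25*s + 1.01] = 4.36*s - 5.25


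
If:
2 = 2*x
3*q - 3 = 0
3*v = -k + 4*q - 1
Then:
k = 3 - 3*v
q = 1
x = 1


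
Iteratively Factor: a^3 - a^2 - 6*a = (a)*(a^2 - a - 6) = a*(a + 2)*(a - 3)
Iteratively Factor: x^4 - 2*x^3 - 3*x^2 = (x)*(x^3 - 2*x^2 - 3*x) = x^2*(x^2 - 2*x - 3) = x^2*(x + 1)*(x - 3)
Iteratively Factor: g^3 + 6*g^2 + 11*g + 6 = (g + 2)*(g^2 + 4*g + 3) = (g + 1)*(g + 2)*(g + 3)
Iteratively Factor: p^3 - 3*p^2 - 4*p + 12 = (p - 2)*(p^2 - p - 6) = (p - 3)*(p - 2)*(p + 2)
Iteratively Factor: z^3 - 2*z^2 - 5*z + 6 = (z + 2)*(z^2 - 4*z + 3) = (z - 1)*(z + 2)*(z - 3)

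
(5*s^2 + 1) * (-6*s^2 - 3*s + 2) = -30*s^4 - 15*s^3 + 4*s^2 - 3*s + 2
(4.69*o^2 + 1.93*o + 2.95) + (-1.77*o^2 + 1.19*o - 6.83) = 2.92*o^2 + 3.12*o - 3.88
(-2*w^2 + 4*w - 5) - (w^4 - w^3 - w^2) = -w^4 + w^3 - w^2 + 4*w - 5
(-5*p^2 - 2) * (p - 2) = -5*p^3 + 10*p^2 - 2*p + 4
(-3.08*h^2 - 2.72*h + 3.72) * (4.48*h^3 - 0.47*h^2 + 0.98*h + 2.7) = -13.7984*h^5 - 10.738*h^4 + 14.9256*h^3 - 12.73*h^2 - 3.6984*h + 10.044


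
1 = 1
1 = 1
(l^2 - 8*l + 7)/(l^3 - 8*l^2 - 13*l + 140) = (l - 1)/(l^2 - l - 20)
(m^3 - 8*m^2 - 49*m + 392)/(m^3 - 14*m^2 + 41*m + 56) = (m + 7)/(m + 1)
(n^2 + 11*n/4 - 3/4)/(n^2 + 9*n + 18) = (n - 1/4)/(n + 6)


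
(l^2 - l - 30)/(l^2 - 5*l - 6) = (l + 5)/(l + 1)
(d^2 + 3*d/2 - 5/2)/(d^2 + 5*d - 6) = (d + 5/2)/(d + 6)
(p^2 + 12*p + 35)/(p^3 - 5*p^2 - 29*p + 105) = (p + 7)/(p^2 - 10*p + 21)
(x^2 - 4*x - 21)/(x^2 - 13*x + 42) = (x + 3)/(x - 6)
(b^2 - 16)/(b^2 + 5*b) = (b^2 - 16)/(b*(b + 5))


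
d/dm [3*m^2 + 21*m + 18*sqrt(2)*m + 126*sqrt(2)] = 6*m + 21 + 18*sqrt(2)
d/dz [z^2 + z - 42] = 2*z + 1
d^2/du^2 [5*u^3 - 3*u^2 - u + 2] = 30*u - 6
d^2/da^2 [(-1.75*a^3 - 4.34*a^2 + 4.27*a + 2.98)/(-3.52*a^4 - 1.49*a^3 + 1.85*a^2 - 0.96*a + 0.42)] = (43.3664*a^9 + 322.646016*a^8 - 429.933504*a^7 - 1094.140598*a^6 - 487.841778*a^5 + 556.993866*a^4 + 1.82735000000002*a^3 - 196.170108*a^2 + 42.324516*a - 2.773992)/(43.614208*a^12 + 55.385088*a^11 - 45.322464*a^10 - 19.224979*a^9 + 38.418189*a^8 - 29.033553*a^7 + 1.135945*a^6 + 12.407148*a^5 - 11.169054*a^4 + 6.148764*a^3 - 2.140236*a^2 + 0.508032*a - 0.074088)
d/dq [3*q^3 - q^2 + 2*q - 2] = 9*q^2 - 2*q + 2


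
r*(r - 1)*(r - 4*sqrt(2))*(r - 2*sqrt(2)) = r^4 - 6*sqrt(2)*r^3 - r^3 + 6*sqrt(2)*r^2 + 16*r^2 - 16*r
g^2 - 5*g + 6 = (g - 3)*(g - 2)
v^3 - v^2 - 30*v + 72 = (v - 4)*(v - 3)*(v + 6)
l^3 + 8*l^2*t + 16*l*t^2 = l*(l + 4*t)^2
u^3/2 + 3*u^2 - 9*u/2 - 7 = (u/2 + 1/2)*(u - 2)*(u + 7)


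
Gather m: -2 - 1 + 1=-2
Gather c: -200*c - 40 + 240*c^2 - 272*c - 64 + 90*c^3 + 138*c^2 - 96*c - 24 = 90*c^3 + 378*c^2 - 568*c - 128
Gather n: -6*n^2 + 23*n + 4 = -6*n^2 + 23*n + 4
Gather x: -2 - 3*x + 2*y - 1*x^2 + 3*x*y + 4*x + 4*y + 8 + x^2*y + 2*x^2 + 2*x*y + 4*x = x^2*(y + 1) + x*(5*y + 5) + 6*y + 6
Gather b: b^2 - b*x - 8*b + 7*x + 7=b^2 + b*(-x - 8) + 7*x + 7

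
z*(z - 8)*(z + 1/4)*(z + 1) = z^4 - 27*z^3/4 - 39*z^2/4 - 2*z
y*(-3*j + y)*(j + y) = -3*j^2*y - 2*j*y^2 + y^3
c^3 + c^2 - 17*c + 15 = (c - 3)*(c - 1)*(c + 5)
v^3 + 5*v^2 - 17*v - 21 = (v - 3)*(v + 1)*(v + 7)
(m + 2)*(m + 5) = m^2 + 7*m + 10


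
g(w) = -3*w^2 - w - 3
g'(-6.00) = 35.00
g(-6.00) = -105.00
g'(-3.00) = 17.00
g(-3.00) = -27.00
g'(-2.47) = 13.82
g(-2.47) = -18.83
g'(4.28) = -26.68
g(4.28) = -62.24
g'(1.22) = -8.32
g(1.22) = -8.69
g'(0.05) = -1.30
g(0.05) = -3.06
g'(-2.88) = 16.28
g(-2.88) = -25.00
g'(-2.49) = 13.94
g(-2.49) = -19.11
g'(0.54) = -4.24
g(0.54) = -4.41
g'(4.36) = -27.16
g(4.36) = -64.39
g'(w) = -6*w - 1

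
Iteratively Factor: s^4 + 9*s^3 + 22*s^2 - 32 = (s + 2)*(s^3 + 7*s^2 + 8*s - 16) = (s + 2)*(s + 4)*(s^2 + 3*s - 4) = (s - 1)*(s + 2)*(s + 4)*(s + 4)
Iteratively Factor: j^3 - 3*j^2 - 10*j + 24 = (j - 2)*(j^2 - j - 12) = (j - 2)*(j + 3)*(j - 4)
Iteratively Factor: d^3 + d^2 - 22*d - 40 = (d - 5)*(d^2 + 6*d + 8) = (d - 5)*(d + 4)*(d + 2)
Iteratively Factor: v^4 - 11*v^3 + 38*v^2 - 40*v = (v - 4)*(v^3 - 7*v^2 + 10*v) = (v - 5)*(v - 4)*(v^2 - 2*v) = v*(v - 5)*(v - 4)*(v - 2)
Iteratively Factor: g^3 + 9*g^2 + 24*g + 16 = (g + 1)*(g^2 + 8*g + 16) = (g + 1)*(g + 4)*(g + 4)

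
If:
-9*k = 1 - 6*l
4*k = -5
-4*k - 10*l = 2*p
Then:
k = -5/4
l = -41/24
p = 265/24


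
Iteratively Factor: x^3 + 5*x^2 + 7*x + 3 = (x + 3)*(x^2 + 2*x + 1) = (x + 1)*(x + 3)*(x + 1)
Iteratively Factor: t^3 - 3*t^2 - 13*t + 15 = (t - 5)*(t^2 + 2*t - 3) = (t - 5)*(t - 1)*(t + 3)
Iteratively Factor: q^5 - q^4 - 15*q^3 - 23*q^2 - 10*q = (q + 1)*(q^4 - 2*q^3 - 13*q^2 - 10*q) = (q + 1)*(q + 2)*(q^3 - 4*q^2 - 5*q) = (q - 5)*(q + 1)*(q + 2)*(q^2 + q) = q*(q - 5)*(q + 1)*(q + 2)*(q + 1)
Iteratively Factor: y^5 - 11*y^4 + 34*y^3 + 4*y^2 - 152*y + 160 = (y - 2)*(y^4 - 9*y^3 + 16*y^2 + 36*y - 80) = (y - 4)*(y - 2)*(y^3 - 5*y^2 - 4*y + 20) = (y - 4)*(y - 2)*(y + 2)*(y^2 - 7*y + 10) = (y - 4)*(y - 2)^2*(y + 2)*(y - 5)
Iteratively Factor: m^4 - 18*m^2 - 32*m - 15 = (m + 3)*(m^3 - 3*m^2 - 9*m - 5) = (m - 5)*(m + 3)*(m^2 + 2*m + 1) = (m - 5)*(m + 1)*(m + 3)*(m + 1)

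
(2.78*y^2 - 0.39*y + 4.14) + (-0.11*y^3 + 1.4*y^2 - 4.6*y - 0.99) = -0.11*y^3 + 4.18*y^2 - 4.99*y + 3.15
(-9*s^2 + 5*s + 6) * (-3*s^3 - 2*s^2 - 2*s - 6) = 27*s^5 + 3*s^4 - 10*s^3 + 32*s^2 - 42*s - 36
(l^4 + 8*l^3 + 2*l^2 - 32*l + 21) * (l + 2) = l^5 + 10*l^4 + 18*l^3 - 28*l^2 - 43*l + 42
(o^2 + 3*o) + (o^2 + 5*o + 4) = 2*o^2 + 8*o + 4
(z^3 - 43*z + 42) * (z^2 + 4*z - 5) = z^5 + 4*z^4 - 48*z^3 - 130*z^2 + 383*z - 210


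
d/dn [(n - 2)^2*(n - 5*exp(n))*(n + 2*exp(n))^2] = (n - 2)*(n + 2*exp(n))*((1 - 5*exp(n))*(n - 2)*(n + 2*exp(n)) + 2*(n - 2)*(n - 5*exp(n))*(2*exp(n) + 1) + 2*(n - 5*exp(n))*(n + 2*exp(n)))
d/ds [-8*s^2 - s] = -16*s - 1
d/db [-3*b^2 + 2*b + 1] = 2 - 6*b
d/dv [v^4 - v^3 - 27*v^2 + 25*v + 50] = 4*v^3 - 3*v^2 - 54*v + 25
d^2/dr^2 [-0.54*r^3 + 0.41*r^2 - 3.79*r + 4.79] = 0.82 - 3.24*r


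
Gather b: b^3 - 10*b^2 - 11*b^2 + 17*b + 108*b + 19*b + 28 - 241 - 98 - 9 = b^3 - 21*b^2 + 144*b - 320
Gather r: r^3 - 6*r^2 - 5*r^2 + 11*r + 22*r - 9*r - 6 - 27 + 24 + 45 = r^3 - 11*r^2 + 24*r + 36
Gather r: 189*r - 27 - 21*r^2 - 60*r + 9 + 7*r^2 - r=-14*r^2 + 128*r - 18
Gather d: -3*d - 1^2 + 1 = -3*d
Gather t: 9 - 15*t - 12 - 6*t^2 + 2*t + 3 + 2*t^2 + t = -4*t^2 - 12*t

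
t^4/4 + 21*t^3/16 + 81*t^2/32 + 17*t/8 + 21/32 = (t/4 + 1/4)*(t + 1)*(t + 3/2)*(t + 7/4)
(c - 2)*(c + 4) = c^2 + 2*c - 8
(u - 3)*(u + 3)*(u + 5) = u^3 + 5*u^2 - 9*u - 45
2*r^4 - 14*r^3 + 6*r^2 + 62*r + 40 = (r - 5)*(r - 4)*(sqrt(2)*r + sqrt(2))^2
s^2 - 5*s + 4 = (s - 4)*(s - 1)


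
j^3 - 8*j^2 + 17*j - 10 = (j - 5)*(j - 2)*(j - 1)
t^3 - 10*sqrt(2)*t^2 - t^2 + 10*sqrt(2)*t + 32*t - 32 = (t - 1)*(t - 8*sqrt(2))*(t - 2*sqrt(2))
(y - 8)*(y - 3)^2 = y^3 - 14*y^2 + 57*y - 72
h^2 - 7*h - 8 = (h - 8)*(h + 1)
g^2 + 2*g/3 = g*(g + 2/3)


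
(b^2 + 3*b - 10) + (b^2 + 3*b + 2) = 2*b^2 + 6*b - 8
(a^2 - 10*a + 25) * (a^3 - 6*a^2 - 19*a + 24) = a^5 - 16*a^4 + 66*a^3 + 64*a^2 - 715*a + 600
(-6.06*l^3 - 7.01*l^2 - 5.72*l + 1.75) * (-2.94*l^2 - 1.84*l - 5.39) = 17.8164*l^5 + 31.7598*l^4 + 62.3786*l^3 + 43.1637*l^2 + 27.6108*l - 9.4325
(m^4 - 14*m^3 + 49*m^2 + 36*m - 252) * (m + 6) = m^5 - 8*m^4 - 35*m^3 + 330*m^2 - 36*m - 1512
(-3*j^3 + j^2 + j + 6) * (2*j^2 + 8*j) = -6*j^5 - 22*j^4 + 10*j^3 + 20*j^2 + 48*j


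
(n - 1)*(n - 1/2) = n^2 - 3*n/2 + 1/2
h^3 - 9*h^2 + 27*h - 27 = (h - 3)^3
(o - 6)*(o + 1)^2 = o^3 - 4*o^2 - 11*o - 6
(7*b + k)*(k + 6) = 7*b*k + 42*b + k^2 + 6*k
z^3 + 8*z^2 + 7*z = z*(z + 1)*(z + 7)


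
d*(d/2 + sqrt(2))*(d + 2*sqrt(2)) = d^3/2 + 2*sqrt(2)*d^2 + 4*d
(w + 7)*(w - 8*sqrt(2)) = w^2 - 8*sqrt(2)*w + 7*w - 56*sqrt(2)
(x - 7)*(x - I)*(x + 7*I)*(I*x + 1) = I*x^4 - 5*x^3 - 7*I*x^3 + 35*x^2 + 13*I*x^2 + 7*x - 91*I*x - 49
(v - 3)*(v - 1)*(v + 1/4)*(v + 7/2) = v^4 - v^3/4 - 89*v^2/8 + 31*v/4 + 21/8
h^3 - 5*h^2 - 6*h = h*(h - 6)*(h + 1)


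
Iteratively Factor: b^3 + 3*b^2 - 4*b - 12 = (b - 2)*(b^2 + 5*b + 6) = (b - 2)*(b + 3)*(b + 2)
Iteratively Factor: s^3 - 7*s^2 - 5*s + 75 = (s - 5)*(s^2 - 2*s - 15) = (s - 5)*(s + 3)*(s - 5)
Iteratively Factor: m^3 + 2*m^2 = (m)*(m^2 + 2*m) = m*(m + 2)*(m)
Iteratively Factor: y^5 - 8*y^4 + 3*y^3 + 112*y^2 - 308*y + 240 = (y - 3)*(y^4 - 5*y^3 - 12*y^2 + 76*y - 80) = (y - 3)*(y - 2)*(y^3 - 3*y^2 - 18*y + 40) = (y - 3)*(y - 2)*(y + 4)*(y^2 - 7*y + 10) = (y - 3)*(y - 2)^2*(y + 4)*(y - 5)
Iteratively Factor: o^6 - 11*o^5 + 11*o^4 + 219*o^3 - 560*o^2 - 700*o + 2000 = (o + 2)*(o^5 - 13*o^4 + 37*o^3 + 145*o^2 - 850*o + 1000) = (o - 5)*(o + 2)*(o^4 - 8*o^3 - 3*o^2 + 130*o - 200) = (o - 5)*(o - 2)*(o + 2)*(o^3 - 6*o^2 - 15*o + 100) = (o - 5)^2*(o - 2)*(o + 2)*(o^2 - o - 20) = (o - 5)^2*(o - 2)*(o + 2)*(o + 4)*(o - 5)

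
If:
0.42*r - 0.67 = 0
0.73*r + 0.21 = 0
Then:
No Solution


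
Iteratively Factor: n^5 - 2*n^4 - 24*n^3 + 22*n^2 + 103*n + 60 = (n - 5)*(n^4 + 3*n^3 - 9*n^2 - 23*n - 12) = (n - 5)*(n + 1)*(n^3 + 2*n^2 - 11*n - 12) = (n - 5)*(n + 1)^2*(n^2 + n - 12) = (n - 5)*(n + 1)^2*(n + 4)*(n - 3)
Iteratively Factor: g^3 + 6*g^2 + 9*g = (g + 3)*(g^2 + 3*g) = (g + 3)^2*(g)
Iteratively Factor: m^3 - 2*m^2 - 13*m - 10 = (m + 2)*(m^2 - 4*m - 5) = (m + 1)*(m + 2)*(m - 5)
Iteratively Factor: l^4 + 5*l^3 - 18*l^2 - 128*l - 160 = (l + 2)*(l^3 + 3*l^2 - 24*l - 80) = (l - 5)*(l + 2)*(l^2 + 8*l + 16) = (l - 5)*(l + 2)*(l + 4)*(l + 4)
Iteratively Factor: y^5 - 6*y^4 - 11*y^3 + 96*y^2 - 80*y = (y - 5)*(y^4 - y^3 - 16*y^2 + 16*y) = (y - 5)*(y - 1)*(y^3 - 16*y) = (y - 5)*(y - 4)*(y - 1)*(y^2 + 4*y) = y*(y - 5)*(y - 4)*(y - 1)*(y + 4)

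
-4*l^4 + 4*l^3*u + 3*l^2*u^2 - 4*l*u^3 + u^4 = (-2*l + u)^2*(-l + u)*(l + u)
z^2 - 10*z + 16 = (z - 8)*(z - 2)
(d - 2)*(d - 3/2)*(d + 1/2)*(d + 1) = d^4 - 2*d^3 - 7*d^2/4 + 11*d/4 + 3/2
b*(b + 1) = b^2 + b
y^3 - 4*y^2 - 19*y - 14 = (y - 7)*(y + 1)*(y + 2)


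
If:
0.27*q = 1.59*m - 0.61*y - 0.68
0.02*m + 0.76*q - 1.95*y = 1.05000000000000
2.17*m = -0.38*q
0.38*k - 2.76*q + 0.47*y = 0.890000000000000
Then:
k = -0.03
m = 0.08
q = -0.45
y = -0.71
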